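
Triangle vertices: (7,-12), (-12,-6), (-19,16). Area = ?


7*(-6-16) = -154
-12*(16+ 12) = -336
-19*(-12+ 6) = 114
sum = -376
Area = |-376|/2 = 188.0000

188.0000 sq units


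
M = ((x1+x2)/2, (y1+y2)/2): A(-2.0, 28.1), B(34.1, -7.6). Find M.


Mx = (-2.0 + 34.1)/2 = 32.1/2 = 16.0500
My = (28.1 - 7.6)/2 = 20.5/2 = 10.2500

(16.0500, 10.2500)


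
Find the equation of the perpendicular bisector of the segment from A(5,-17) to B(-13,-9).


Midpoint = (-4, -13)
Slope of AB = dy/dx = 8/(-18) = -0.4444
Perp slope = -dx/dy = 18/8 = 2.2500
b = My - (perp slope)*Mx = -13 + (-18*(-4))/8 = -13 + 9.0000 = -4.0000

y = 2.2500x - 4.0000


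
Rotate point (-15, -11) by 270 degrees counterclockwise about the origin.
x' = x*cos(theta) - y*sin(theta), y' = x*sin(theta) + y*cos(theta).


cos(270) = 0, sin(270) = -1
x' = -15*0 + 11*(-1) = -11
y' = -15*(-1) - 11*0 = 15

(-11, 15)


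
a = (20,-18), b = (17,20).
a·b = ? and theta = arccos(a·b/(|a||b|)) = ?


a·b = 20*17 - 18*20 = 340 - 360 = -20
|a| = sqrt(400+324) = 26.9072
|b| = sqrt(289+400) = 26.2488
cos(theta) = -20/(sqrt(724)*sqrt(689)) = -20/sqrt(498836) = -0.028317
theta = arccos(-20/sqrt(498836)) = 91.6227 degrees

a·b = -20, theta = 91.6227 deg


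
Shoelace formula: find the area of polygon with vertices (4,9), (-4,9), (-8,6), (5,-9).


sum(xi*y_{i+1}) = 4*9 - 4*6 - 8*(-9) + 5*9 = 129
sum(yi*x_{i+1}) = 9*(-4) + 9*(-8) + 6*5 - 9*4 = -114
Area = |129 + 114|/2 = 243/2 = 121.5000

121.5000 sq units


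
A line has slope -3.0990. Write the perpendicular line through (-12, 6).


Perpendicular slope = -1/m1 = -1/(-3.0990) = 0.3227
b2 = y0 - m2*x0 = 6 - 12/(-3.0990) = 6 + 3.8722 = 9.8722

y = 0.3227x + 9.8722


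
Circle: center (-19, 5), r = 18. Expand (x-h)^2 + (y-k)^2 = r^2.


(x+ 19)^2 + (y-5)^2 = 18^2
D = -2h = 38, E = -2k = -10
F = h^2+k^2-r^2 = 361+25-324 = 62

x^2 + y^2 + 38x - 10y + 62 = 0


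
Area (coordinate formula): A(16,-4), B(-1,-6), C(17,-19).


16*(-6+ 19) = 208
-1*(-19+ 4) = 15
17*(-4+ 6) = 34
sum = 257
Area = |257|/2 = 128.5000

128.5000 sq units


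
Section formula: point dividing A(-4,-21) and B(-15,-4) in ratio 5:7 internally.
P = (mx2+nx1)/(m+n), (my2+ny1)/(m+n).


Px = (5*(-15) + 7*(-4))/12 = -103/12 = -8.5833
Py = (5*(-4) + 7*(-21))/12 = -167/12 = -13.9167

P = (-8.5833, -13.9167)


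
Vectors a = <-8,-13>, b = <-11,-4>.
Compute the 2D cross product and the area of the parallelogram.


cross = -8*(-4) + 13*(-11) = 32 - 143 = -111
Parallelogram area = |-111| = 111

cross = -111, parallelogram area = 111


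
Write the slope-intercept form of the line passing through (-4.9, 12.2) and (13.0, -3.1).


m = (-15.3)/(17.9) = -0.8547
b = y1 - m*x1 = 12.2 - (-15.3*(-4.9))/(17.9) = 12.2 - 4.1883 = 8.0117

y = -0.8547x + 8.0117


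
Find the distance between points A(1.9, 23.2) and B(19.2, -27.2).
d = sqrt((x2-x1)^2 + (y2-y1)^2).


dx = 19.2 - 1.9 = 17.3
dy = -27.2 - 23.2 = -50.4
d = sqrt(299.29 + 2540.16) = sqrt(2839.45) = 53.2865

53.2865


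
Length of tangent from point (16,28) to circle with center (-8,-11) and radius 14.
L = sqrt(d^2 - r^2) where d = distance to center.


d = sqrt((16+ 8)^2 + (28+ 11)^2) = sqrt(576+1521) = 45.7930
L = sqrt(2097.0000 - 196) = sqrt(1901.0000) = 43.6005

43.6005


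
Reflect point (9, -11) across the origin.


Reflection rule for origin: (-x, -y)
(9, -11) -> (-9, 11)

(-9, 11)


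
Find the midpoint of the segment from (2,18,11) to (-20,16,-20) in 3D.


Mx = (2- 20)/2 = -9.0000
My = (18+16)/2 = 17.0000
Mz = (11- 20)/2 = -4.5000

M = (-9.0000, 17.0000, -4.5000)


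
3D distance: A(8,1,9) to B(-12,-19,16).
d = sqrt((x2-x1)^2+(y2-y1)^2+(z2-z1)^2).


dx=-20, dy=-20, dz=7
d = sqrt(400+400+49) = sqrt(849) = 29.1376

29.1376


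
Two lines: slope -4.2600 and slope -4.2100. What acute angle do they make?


m1-m2 = -0.05
1+m1*m2 = 18.9346
tan(theta) = |-0.05/18.9346| = 0.002641
theta = arctan(|-0.05/18.9346|) = 0.1513 degrees (acute angle)

0.1513 degrees


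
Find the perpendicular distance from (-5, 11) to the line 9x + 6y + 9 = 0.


|9*(-5) + 6*11 + 9| = |30| = 30
sqrt(81 + 36) = sqrt(117) = 10.8167
d = 30/sqrt(117) = 2.7735

2.7735


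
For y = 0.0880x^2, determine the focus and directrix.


a = 0.0880
1/(4a) = 2.8409
Focus = (0, 2.8409)
Directrix: y = -2.8409

Focus = (0, 2.8409), Directrix: y = -2.8409


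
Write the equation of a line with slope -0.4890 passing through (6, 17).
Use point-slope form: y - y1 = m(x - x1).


y - 17 = -0.4890(x - 6)
y = -0.4890x + 17 + 0.4890*6
y = -0.4890x + 19.9340

y = -0.4890x + 19.9340


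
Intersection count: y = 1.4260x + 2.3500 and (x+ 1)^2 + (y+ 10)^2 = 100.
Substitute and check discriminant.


Substitute y = 1.4260x + 2.3500: (x+ 1)^2 + (1.4260x+2.3500+ 10)^2 = 100
Expand to Ax^2 + Bx + C = 0, where b-k = 12.35
A = 1+m^2 = 3.033476
B = 2(m(b-k) - h) = 2(1.4260*12.35 + 1) = 37.2222
C = h^2 + (b-k)^2 - r^2 = 1 + 152.5225 - 100 = 53.5225
disc = B^2-4AC = 1385.4922 - 649.4369 = 736.0553
disc > 0

2 intersection points


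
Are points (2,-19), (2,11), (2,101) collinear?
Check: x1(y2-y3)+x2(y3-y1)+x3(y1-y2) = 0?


2*(11-101) + 2*(101+ 19) + 2*(-19-11)
= -180 + 240 - 60 = 0

Yes, collinear (determinant = 0)


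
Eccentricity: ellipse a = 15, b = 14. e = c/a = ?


c = sqrt(225-196) = sqrt(29) = 5.3852
e = c/a = sqrt(29)/15 = 0.3590

e = 0.3590


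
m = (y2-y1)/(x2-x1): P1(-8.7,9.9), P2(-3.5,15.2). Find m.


dy = 15.2 - 9.9 = 5.3
dx = -3.5 + 8.7 = 5.2
m = 5.3/5.2 = 1.0192

m = 1.0192


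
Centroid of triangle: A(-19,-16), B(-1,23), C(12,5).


Gx = (-19- 1+12)/3 = -8/3 = -2.6667
Gy = (-16+23+5)/3 = 12/3 = 4.0000

G = (-2.6667, 4.0000)


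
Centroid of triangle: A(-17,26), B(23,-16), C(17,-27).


Gx = (-17+23+17)/3 = 23/3 = 7.6667
Gy = (26- 16- 27)/3 = -17/3 = -5.6667

G = (7.6667, -5.6667)


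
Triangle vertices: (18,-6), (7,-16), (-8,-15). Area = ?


18*(-16+ 15) = -18
7*(-15+ 6) = -63
-8*(-6+ 16) = -80
sum = -161
Area = |-161|/2 = 80.5000

80.5000 sq units


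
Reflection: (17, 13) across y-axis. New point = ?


Reflection rule for y-axis: (-x, y)
(17, 13) -> (-17, 13)

(-17, 13)


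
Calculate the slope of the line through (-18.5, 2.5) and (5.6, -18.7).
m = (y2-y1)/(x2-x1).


dy = -18.7 - 2.5 = -21.2
dx = 5.6 + 18.5 = 24.1
m = -21.2/24.1 = -0.8797

m = -0.8797


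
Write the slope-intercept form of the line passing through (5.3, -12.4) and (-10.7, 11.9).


m = (24.3)/(-16.0) = -1.5188
b = y1 - m*x1 = -12.4 - (24.3*5.3)/(-16.0) = -12.4 + 8.0494 = -4.3506

y = -1.5188x - 4.3506


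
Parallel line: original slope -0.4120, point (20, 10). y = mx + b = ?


Parallel lines have equal slopes.
m2 = -0.4120
b2 = 10 + 0.4120*20 = 18.2400

y = -0.4120x + 18.2400


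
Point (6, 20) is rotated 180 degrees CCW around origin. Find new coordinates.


cos(180) = -1, sin(180) = 0
x' = 6*(-1) - 20*0 = -6
y' = 6*0 + 20*(-1) = -20

(-6, -20)


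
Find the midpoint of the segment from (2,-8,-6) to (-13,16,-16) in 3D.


Mx = (2- 13)/2 = -5.5000
My = (-8+16)/2 = 4.0000
Mz = (-6- 16)/2 = -11.0000

M = (-5.5000, 4.0000, -11.0000)


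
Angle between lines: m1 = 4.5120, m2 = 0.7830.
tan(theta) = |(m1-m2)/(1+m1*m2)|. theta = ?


m1-m2 = 3.729
1+m1*m2 = 4.532896
tan(theta) = |3.729/4.532896| = 0.822653
theta = arctan(|3.729/4.532896|) = 39.4425 degrees (acute angle)

39.4425 degrees


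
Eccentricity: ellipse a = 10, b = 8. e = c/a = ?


c = sqrt(100-64) = sqrt(36) = 6.0000
e = c/a = 6/10 = 0.6000

e = 0.6000


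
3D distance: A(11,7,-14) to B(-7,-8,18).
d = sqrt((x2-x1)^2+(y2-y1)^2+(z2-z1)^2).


dx=-18, dy=-15, dz=32
d = sqrt(324+225+1024) = sqrt(1573) = 39.6611

39.6611


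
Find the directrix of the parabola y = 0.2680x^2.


a = 0.2680
1/(4a) = 0.9328
directrix: y = -0.9328 = -0.9328

y = -0.9328


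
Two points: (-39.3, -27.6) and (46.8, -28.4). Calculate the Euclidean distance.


dx = 46.8 + 39.3 = 86.1
dy = -28.4 + 27.6 = -0.8
d = sqrt(7413.21 + 0.64) = sqrt(7413.85) = 86.1037

86.1037


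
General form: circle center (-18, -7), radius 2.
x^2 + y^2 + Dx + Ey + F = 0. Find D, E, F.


(x+ 18)^2 + (y+ 7)^2 = 2^2
D = -2h = 36, E = -2k = 14
F = h^2+k^2-r^2 = 324+49-4 = 369

D = 36, E = 14, F = 369


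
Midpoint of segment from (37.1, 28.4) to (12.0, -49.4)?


Mx = (37.1 + 12.0)/2 = 49.1/2 = 24.5500
My = (28.4 - 49.4)/2 = -21.0/2 = -10.5000

(24.5500, -10.5000)


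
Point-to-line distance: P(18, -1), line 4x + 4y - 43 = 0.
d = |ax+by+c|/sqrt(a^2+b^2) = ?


|4*18 + 4*(-1) - 43| = |25| = 25
sqrt(16 + 16) = sqrt(32) = 5.6569
d = 25/sqrt(32) = 4.4194

4.4194


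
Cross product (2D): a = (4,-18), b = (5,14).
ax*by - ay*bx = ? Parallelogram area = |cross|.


cross = 4*14 + 18*5 = 56 + 90 = 146
Parallelogram area = |146| = 146

cross = 146, parallelogram area = 146


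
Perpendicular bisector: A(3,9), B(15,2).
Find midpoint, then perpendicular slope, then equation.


Midpoint = (9, 5.5)
Slope of AB = dy/dx = -7/12 = -0.5833
Perp slope = -dx/dy = 12/7 = 1.7143
b = My - (perp slope)*Mx = 5.5 + (12*9)/(-7) = 5.5 - 15.4286 = -9.9286

y = 1.7143x - 9.9286


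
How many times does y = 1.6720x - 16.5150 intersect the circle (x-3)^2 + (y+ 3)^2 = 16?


Substitute y = 1.6720x - 16.5150: (x-3)^2 + (1.6720x- 16.5150+ 3)^2 = 16
Expand to Ax^2 + Bx + C = 0, where b-k = -13.515
A = 1+m^2 = 3.795584
B = 2(m(b-k) - h) = 2(1.6720*(-13.515) - 3) = -51.19416
C = h^2 + (b-k)^2 - r^2 = 9 + 182.655225 - 16 = 175.655225
disc = B^2-4AC = 2620.8420 - 2666.8566 = -46.0146
disc < 0

0 intersection points


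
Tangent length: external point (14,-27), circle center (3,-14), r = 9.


d = sqrt((14-3)^2 + (-27+ 14)^2) = sqrt(121+169) = 17.0294
L = sqrt(290.0000 - 81) = sqrt(209.0000) = 14.4568

14.4568


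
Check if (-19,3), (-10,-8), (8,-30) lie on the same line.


-19*(-8+ 30) - 10*(-30-3) + 8*(3+ 8)
= -418 + 330 + 88 = 0

Yes, collinear (determinant = 0)


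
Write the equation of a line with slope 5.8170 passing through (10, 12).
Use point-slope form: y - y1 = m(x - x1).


y - 12 = 5.8170(x - 10)
y = 5.8170x + 12 - 5.8170*10
y = 5.8170x - 46.1700

y = 5.8170x - 46.1700


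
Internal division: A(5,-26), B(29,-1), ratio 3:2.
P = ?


Px = (3*29 + 2*5)/5 = 97/5 = 19.4000
Py = (3*(-1) + 2*(-26))/5 = -55/5 = -11.0000

P = (19.4000, -11.0000)


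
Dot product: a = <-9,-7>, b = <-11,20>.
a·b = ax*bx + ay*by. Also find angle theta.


a·b = -9*(-11) - 7*20 = 99 - 140 = -41
|a| = sqrt(81+49) = 11.4018
|b| = sqrt(121+400) = 22.8254
cos(theta) = -41/(sqrt(130)*sqrt(521)) = -41/sqrt(67730) = -0.157541
theta = arccos(-41/sqrt(67730)) = 99.0642 degrees

a·b = -41, theta = 99.0642 deg


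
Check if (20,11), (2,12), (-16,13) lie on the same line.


20*(12-13) + 2*(13-11) - 16*(11-12)
= -20 + 4 + 16 = 0

Yes, collinear (determinant = 0)


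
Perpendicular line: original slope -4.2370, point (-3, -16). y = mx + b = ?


Perpendicular slope = -1/m1 = -1/(-4.2370) = 0.2360
b2 = y0 - m2*x0 = -16 - 3/(-4.2370) = -16 + 0.7080 = -15.2920

y = 0.2360x - 15.2920


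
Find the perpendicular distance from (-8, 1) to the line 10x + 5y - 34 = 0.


|10*(-8) + 5*1 - 34| = |-109| = 109
sqrt(100 + 25) = sqrt(125) = 11.1803
d = 109/sqrt(125) = 9.7493

9.7493


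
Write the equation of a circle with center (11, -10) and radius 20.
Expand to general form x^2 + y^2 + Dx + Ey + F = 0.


(x-11)^2 + (y+ 10)^2 = 20^2
D = -2h = -22, E = -2k = 20
F = h^2+k^2-r^2 = 121+100-400 = -179

x^2 + y^2 - 22x + 20y - 179 = 0


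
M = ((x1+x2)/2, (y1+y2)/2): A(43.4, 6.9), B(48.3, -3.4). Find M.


Mx = (43.4 + 48.3)/2 = 91.7/2 = 45.8500
My = (6.9 - 3.4)/2 = 3.5/2 = 1.7500

(45.8500, 1.7500)


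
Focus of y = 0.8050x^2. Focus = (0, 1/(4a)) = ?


a = 0.8050
4a = 3.2200
focus = (0, 1/3.2200) = (0, 0.3106)

Focus = (0, 0.3106)


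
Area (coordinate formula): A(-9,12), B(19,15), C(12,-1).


-9*(15+ 1) = -144
19*(-1-12) = -247
12*(12-15) = -36
sum = -427
Area = |-427|/2 = 213.5000

213.5000 sq units


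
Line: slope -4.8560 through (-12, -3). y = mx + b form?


y + 3 = -4.8560(x + 12)
y = -4.8560x - 3 + 4.8560*(-12)
y = -4.8560x - 61.2720

y = -4.8560x - 61.2720


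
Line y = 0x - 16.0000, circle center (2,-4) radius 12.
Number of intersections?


Substitute y = 0x - 16.0000: (x-2)^2 + (0x- 16.0000+ 4)^2 = 144
Expand to Ax^2 + Bx + C = 0, where b-k = -12
A = 1+m^2 = 1
B = 2(m(b-k) - h) = 2(0*(-12) - 2) = -4
C = h^2 + (b-k)^2 - r^2 = 4 + 144 - 144 = 4
disc = B^2-4AC = 16.0000 - 16.0000 = 0
disc = 0

1 intersection point (tangent)


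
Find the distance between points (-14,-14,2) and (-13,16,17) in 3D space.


dx=1, dy=30, dz=15
d = sqrt(1+900+225) = sqrt(1126) = 33.5559

33.5559


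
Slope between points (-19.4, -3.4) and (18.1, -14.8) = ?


dy = -14.8 + 3.4 = -11.4
dx = 18.1 + 19.4 = 37.5
m = -11.4/37.5 = -0.3040

m = -0.3040


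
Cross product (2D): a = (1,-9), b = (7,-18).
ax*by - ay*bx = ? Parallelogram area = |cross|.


cross = 1*(-18) + 9*7 = -18 + 63 = 45
Parallelogram area = |45| = 45

cross = 45, parallelogram area = 45


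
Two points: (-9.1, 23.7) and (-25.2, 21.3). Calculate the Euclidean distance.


dx = -25.2 + 9.1 = -16.1
dy = 21.3 - 23.7 = -2.4
d = sqrt(259.21 + 5.76) = sqrt(264.97) = 16.2779

16.2779


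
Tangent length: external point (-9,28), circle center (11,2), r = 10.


d = sqrt((-9-11)^2 + (28-2)^2) = sqrt(400+676) = 32.8024
L = sqrt(1076.0000 - 100) = sqrt(976.0000) = 31.2410

31.2410


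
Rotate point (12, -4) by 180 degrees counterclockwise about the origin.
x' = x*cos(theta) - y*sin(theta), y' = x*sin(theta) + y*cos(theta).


cos(180) = -1, sin(180) = 0
x' = 12*(-1) + 4*0 = -12
y' = 12*0 - 4*(-1) = 4

(-12, 4)


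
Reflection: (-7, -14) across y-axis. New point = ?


Reflection rule for y-axis: (-x, y)
(-7, -14) -> (7, -14)

(7, -14)


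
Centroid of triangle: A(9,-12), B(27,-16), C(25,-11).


Gx = (9+27+25)/3 = 61/3 = 20.3333
Gy = (-12- 16- 11)/3 = -39/3 = -13.0000

G = (20.3333, -13.0000)


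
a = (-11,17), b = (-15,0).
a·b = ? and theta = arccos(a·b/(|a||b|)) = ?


a·b = -11*(-15) + 17*0 = 165 + 0 = 165
|a| = sqrt(121+289) = 20.2485
|b| = sqrt(225+0) = 15.0000
cos(theta) = 165/(sqrt(410)*sqrt(225)) = 165/sqrt(92250) = 0.543251
theta = arccos(165/sqrt(92250)) = 57.0948 degrees

a·b = 165, theta = 57.0948 deg


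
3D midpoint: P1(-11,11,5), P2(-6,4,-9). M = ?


Mx = (-11- 6)/2 = -8.5000
My = (11+4)/2 = 7.5000
Mz = (5- 9)/2 = -2.0000

M = (-8.5000, 7.5000, -2.0000)


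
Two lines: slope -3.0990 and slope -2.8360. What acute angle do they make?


m1-m2 = -0.263
1+m1*m2 = 9.788764
tan(theta) = |-0.263/9.788764| = 0.026868
theta = arctan(|-0.263/9.788764|) = 1.5390 degrees (acute angle)

1.5390 degrees


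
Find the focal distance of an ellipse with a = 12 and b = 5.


c^2 = 12^2 - 5^2 = 144 - 25 = 119
c = sqrt(119) = 10.9087

c = 10.9087


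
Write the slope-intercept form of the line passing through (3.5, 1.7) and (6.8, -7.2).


m = (-8.9)/(3.3) = -2.6970
b = y1 - m*x1 = 1.7 - (-8.9*3.5)/(3.3) = 1.7 + 9.4394 = 11.1394

y = -2.6970x + 11.1394


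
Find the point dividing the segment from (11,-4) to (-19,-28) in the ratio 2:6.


Px = (2*(-19) + 6*11)/8 = 28/8 = 3.5000
Py = (2*(-28) + 6*(-4))/8 = -80/8 = -10.0000

P = (3.5000, -10.0000)


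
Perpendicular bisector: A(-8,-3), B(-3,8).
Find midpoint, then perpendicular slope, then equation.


Midpoint = (-5.5, 2.5)
Slope of AB = dy/dx = 11/5 = 2.2000
Perp slope = -dx/dy = -5/11 = -0.4545
b = My - (perp slope)*Mx = 2.5 + (5*(-5.5))/11 = 2.5 - 2.5000 = 0

y = -0.4545x + 0


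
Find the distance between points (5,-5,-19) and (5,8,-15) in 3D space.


dx=0, dy=13, dz=4
d = sqrt(0+169+16) = sqrt(185) = 13.6015

13.6015


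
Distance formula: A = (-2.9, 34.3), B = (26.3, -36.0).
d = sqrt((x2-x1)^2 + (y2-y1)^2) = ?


dx = 26.3 + 2.9 = 29.2
dy = -36.0 - 34.3 = -70.3
d = sqrt(852.64 + 4942.09) = sqrt(5794.73) = 76.1231

76.1231


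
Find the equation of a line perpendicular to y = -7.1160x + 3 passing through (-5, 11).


Perpendicular slope = -1/m1 = -1/(-7.1160) = 0.1405
b2 = y0 - m2*x0 = 11 - 5/(-7.1160) = 11 + 0.7026 = 11.7026

y = 0.1405x + 11.7026


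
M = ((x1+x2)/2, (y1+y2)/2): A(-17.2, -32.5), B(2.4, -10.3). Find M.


Mx = (-17.2 + 2.4)/2 = -14.8/2 = -7.4000
My = (-32.5 - 10.3)/2 = -42.8/2 = -21.4000

(-7.4000, -21.4000)


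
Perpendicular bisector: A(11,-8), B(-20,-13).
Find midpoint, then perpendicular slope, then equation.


Midpoint = (-4.5, -10.5)
Slope of AB = dy/dx = -5/(-31) = 0.1613
Perp slope = -dx/dy = -31/5 = -6.2000
b = My - (perp slope)*Mx = -10.5 + (-31*(-4.5))/(-5) = -10.5 - 27.9000 = -38.4000

y = -6.2000x - 38.4000


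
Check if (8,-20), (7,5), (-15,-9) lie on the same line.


8*(5+ 9) + 7*(-9+ 20) - 15*(-20-5)
= 112 + 77 + 375 = 564

No, not collinear (determinant = 564)


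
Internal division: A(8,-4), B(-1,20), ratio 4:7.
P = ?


Px = (4*(-1) + 7*8)/11 = 52/11 = 4.7273
Py = (4*20 + 7*(-4))/11 = 52/11 = 4.7273

P = (4.7273, 4.7273)


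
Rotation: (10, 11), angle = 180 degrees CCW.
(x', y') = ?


cos(180) = -1, sin(180) = 0
x' = 10*(-1) - 11*0 = -10
y' = 10*0 + 11*(-1) = -11

(-10, -11)


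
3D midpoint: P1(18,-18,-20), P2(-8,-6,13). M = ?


Mx = (18- 8)/2 = 5.0000
My = (-18- 6)/2 = -12.0000
Mz = (-20+13)/2 = -3.5000

M = (5.0000, -12.0000, -3.5000)


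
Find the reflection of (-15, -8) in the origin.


Reflection rule for origin: (-x, -y)
(-15, -8) -> (15, 8)

(15, 8)


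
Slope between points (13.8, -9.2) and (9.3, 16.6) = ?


dy = 16.6 + 9.2 = 25.8
dx = 9.3 - 13.8 = -4.5
m = 25.8/(-4.5) = -5.7333

m = -5.7333


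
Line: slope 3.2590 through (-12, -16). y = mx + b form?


y + 16 = 3.2590(x + 12)
y = 3.2590x - 16 - 3.2590*(-12)
y = 3.2590x + 23.1080

y = 3.2590x + 23.1080


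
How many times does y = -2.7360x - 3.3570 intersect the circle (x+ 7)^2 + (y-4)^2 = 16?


Substitute y = -2.7360x - 3.3570: (x+ 7)^2 + (-2.7360x- 3.3570-4)^2 = 16
Expand to Ax^2 + Bx + C = 0, where b-k = -7.357
A = 1+m^2 = 8.485696
B = 2(m(b-k) - h) = 2(-2.7360*(-7.357) + 7) = 54.257504
C = h^2 + (b-k)^2 - r^2 = 49 + 54.125449 - 16 = 87.125449
disc = B^2-4AC = 2943.8767 - 2957.2803 = -13.4036
disc < 0

0 intersection points


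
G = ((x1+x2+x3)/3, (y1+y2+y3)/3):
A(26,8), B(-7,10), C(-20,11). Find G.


Gx = (26- 7- 20)/3 = -1/3 = -0.3333
Gy = (8+10+11)/3 = 29/3 = 9.6667

G = (-0.3333, 9.6667)


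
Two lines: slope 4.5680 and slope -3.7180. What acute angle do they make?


m1-m2 = 8.286
1+m1*m2 = -15.983824
tan(theta) = |8.286/(-15.983824)| = 0.518399
theta = arctan(|8.286/(-15.983824)|) = 27.4022 degrees (acute angle)

27.4022 degrees


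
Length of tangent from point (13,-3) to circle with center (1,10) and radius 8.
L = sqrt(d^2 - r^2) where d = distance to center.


d = sqrt((13-1)^2 + (-3-10)^2) = sqrt(144+169) = 17.6918
L = sqrt(313.0000 - 64) = sqrt(249.0000) = 15.7797

15.7797


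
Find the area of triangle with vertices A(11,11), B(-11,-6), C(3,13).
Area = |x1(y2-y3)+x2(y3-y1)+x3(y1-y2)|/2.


11*(-6-13) = -209
-11*(13-11) = -22
3*(11+ 6) = 51
sum = -180
Area = |-180|/2 = 90.0000

90.0000 sq units


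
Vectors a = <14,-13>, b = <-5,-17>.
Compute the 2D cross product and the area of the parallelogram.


cross = 14*(-17) + 13*(-5) = -238 - 65 = -303
Parallelogram area = |-303| = 303

cross = -303, parallelogram area = 303


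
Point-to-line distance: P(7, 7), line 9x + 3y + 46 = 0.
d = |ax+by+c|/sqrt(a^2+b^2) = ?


|9*7 + 3*7 + 46| = |130| = 130
sqrt(81 + 9) = sqrt(90) = 9.4868
d = 130/sqrt(90) = 13.7032

13.7032


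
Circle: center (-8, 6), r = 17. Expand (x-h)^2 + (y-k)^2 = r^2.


(x+ 8)^2 + (y-6)^2 = 17^2
D = -2h = 16, E = -2k = -12
F = h^2+k^2-r^2 = 64+36-289 = -189

x^2 + y^2 + 16x - 12y - 189 = 0


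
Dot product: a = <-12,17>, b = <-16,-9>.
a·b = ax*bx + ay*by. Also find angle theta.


a·b = -12*(-16) + 17*(-9) = 192 - 153 = 39
|a| = sqrt(144+289) = 20.8087
|b| = sqrt(256+81) = 18.3576
cos(theta) = 39/(sqrt(433)*sqrt(337)) = 39/sqrt(145921) = 0.102095
theta = arccos(39/sqrt(145921)) = 84.1402 degrees

a·b = 39, theta = 84.1402 deg


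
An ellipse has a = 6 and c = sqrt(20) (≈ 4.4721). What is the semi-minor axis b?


b^2 = 6^2 - (sqrt(20))^2 = 36 - 20 = 16
b = sqrt(16) = 4

b = 4


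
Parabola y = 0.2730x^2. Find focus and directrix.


a = 0.2730
1/(4a) = 0.9158
Focus = (0, 0.9158)
Directrix: y = -0.9158

Focus = (0, 0.9158), Directrix: y = -0.9158


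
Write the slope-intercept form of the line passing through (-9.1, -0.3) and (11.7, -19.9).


m = (-19.6)/(20.8) = -0.9423
b = y1 - m*x1 = -0.3 - (-19.6*(-9.1))/(20.8) = -0.3 - 8.5750 = -8.8750

y = -0.9423x - 8.8750


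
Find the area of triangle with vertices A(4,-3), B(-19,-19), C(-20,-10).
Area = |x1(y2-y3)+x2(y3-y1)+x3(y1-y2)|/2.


4*(-19+ 10) = -36
-19*(-10+ 3) = 133
-20*(-3+ 19) = -320
sum = -223
Area = |-223|/2 = 111.5000

111.5000 sq units


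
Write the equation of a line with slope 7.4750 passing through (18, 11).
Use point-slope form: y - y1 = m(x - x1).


y - 11 = 7.4750(x - 18)
y = 7.4750x + 11 - 7.4750*18
y = 7.4750x - 123.5500

y = 7.4750x - 123.5500


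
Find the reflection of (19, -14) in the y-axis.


Reflection rule for y-axis: (-x, y)
(19, -14) -> (-19, -14)

(-19, -14)


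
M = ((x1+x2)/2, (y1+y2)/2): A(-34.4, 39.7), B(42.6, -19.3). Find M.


Mx = (-34.4 + 42.6)/2 = 8.2/2 = 4.1000
My = (39.7 - 19.3)/2 = 20.4/2 = 10.2000

(4.1000, 10.2000)


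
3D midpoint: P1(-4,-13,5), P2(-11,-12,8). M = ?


Mx = (-4- 11)/2 = -7.5000
My = (-13- 12)/2 = -12.5000
Mz = (5+8)/2 = 6.5000

M = (-7.5000, -12.5000, 6.5000)


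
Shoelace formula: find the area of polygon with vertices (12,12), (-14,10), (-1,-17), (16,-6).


sum(xi*y_{i+1}) = 12*10 - 14*(-17) - 1*(-6) + 16*12 = 556
sum(yi*x_{i+1}) = 12*(-14) + 10*(-1) - 17*16 - 6*12 = -522
Area = |556 + 522|/2 = 1078/2 = 539.0000

539.0000 sq units


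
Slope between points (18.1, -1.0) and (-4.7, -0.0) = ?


dy = -0.0 + 1.0 = 1.0
dx = -4.7 - 18.1 = -22.8
m = 1.0/(-22.8) = -0.0439

m = -0.0439


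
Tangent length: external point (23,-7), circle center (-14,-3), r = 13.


d = sqrt((23+ 14)^2 + (-7+ 3)^2) = sqrt(1369+16) = 37.2156
L = sqrt(1385.0000 - 169) = sqrt(1216.0000) = 34.8712

34.8712


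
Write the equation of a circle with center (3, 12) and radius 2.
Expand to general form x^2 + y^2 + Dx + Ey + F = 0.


(x-3)^2 + (y-12)^2 = 2^2
D = -2h = -6, E = -2k = -24
F = h^2+k^2-r^2 = 9+144-4 = 149

x^2 + y^2 - 6x - 24y + 149 = 0


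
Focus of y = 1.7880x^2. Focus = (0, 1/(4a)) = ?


a = 1.7880
4a = 7.1520
focus = (0, 1/7.1520) = (0, 0.1398)

Focus = (0, 0.1398)


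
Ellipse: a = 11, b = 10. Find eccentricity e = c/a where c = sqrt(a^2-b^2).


c = sqrt(121-100) = sqrt(21) = 4.5826
e = c/a = sqrt(21)/11 = 0.4166

e = 0.4166


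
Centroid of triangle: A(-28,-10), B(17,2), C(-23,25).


Gx = (-28+17- 23)/3 = -34/3 = -11.3333
Gy = (-10+2+25)/3 = 17/3 = 5.6667

G = (-11.3333, 5.6667)


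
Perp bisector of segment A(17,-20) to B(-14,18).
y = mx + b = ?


Midpoint = (1.5, -1)
Slope of AB = dy/dx = 38/(-31) = -1.2258
Perp slope = -dx/dy = 31/38 = 0.8158
b = My - (perp slope)*Mx = -1 + (-31*1.5)/38 = -1 - 1.2237 = -2.2237

y = 0.8158x - 2.2237


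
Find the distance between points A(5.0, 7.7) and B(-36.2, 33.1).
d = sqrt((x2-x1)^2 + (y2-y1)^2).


dx = -36.2 - 5.0 = -41.2
dy = 33.1 - 7.7 = 25.4
d = sqrt(1697.44 + 645.16) = sqrt(2342.6) = 48.4004

48.4004


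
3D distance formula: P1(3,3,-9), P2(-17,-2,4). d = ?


dx=-20, dy=-5, dz=13
d = sqrt(400+25+169) = sqrt(594) = 24.3721

24.3721


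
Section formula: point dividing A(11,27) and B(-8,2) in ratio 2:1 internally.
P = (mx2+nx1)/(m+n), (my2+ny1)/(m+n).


Px = (2*(-8) + 1*11)/3 = -5/3 = -1.6667
Py = (2*2 + 1*27)/3 = 31/3 = 10.3333

P = (-1.6667, 10.3333)


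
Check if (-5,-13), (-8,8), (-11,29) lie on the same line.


-5*(8-29) - 8*(29+ 13) - 11*(-13-8)
= 105 - 336 + 231 = 0

Yes, collinear (determinant = 0)


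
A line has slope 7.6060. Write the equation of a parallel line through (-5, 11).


Parallel lines have equal slopes.
m2 = 7.6060
b2 = 11 - 7.6060*(-5) = 49.0300

y = 7.6060x + 49.0300


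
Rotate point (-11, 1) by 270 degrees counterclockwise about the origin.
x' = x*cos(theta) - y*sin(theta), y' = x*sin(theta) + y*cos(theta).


cos(270) = 0, sin(270) = -1
x' = -11*0 - 1*(-1) = 1
y' = -11*(-1) + 1*0 = 11

(1, 11)


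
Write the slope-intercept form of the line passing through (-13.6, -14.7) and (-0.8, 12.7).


m = (27.4)/(12.8) = 2.1406
b = y1 - m*x1 = -14.7 - (27.4*(-13.6))/(12.8) = -14.7 + 29.1125 = 14.4125

y = 2.1406x + 14.4125


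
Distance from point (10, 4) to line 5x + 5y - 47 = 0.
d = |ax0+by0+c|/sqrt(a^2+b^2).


|5*10 + 5*4 - 47| = |23| = 23
sqrt(25 + 25) = sqrt(50) = 7.0711
d = 23/sqrt(50) = 3.2527

3.2527


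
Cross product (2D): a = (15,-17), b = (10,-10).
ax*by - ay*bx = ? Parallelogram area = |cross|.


cross = 15*(-10) + 17*10 = -150 + 170 = 20
Parallelogram area = |20| = 20

cross = 20, parallelogram area = 20


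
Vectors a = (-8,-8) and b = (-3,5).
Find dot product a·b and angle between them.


a·b = -8*(-3) - 8*5 = 24 - 40 = -16
|a| = sqrt(64+64) = 11.3137
|b| = sqrt(9+25) = 5.8310
cos(theta) = -16/(sqrt(128)*sqrt(34)) = -16/sqrt(4352) = -0.242536
theta = arccos(-16/sqrt(4352)) = 104.0362 degrees

a·b = -16, theta = 104.0362 deg


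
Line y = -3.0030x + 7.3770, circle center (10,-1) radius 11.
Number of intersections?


Substitute y = -3.0030x + 7.3770: (x-10)^2 + (-3.0030x+7.3770+ 1)^2 = 121
Expand to Ax^2 + Bx + C = 0, where b-k = 8.377
A = 1+m^2 = 10.018009
B = 2(m(b-k) - h) = 2(-3.0030*8.377 - 10) = -70.312262
C = h^2 + (b-k)^2 - r^2 = 100 + 70.174129 - 121 = 49.174129
disc = B^2-4AC = 4943.8142 - 1970.5075 = 2973.3067
disc > 0

2 intersection points


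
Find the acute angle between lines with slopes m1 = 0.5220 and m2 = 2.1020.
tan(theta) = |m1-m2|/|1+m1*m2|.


m1-m2 = -1.58
1+m1*m2 = 2.097244
tan(theta) = |-1.58/2.097244| = 0.753370
theta = arctan(|-1.58/2.097244|) = 36.9933 degrees (acute angle)

36.9933 degrees


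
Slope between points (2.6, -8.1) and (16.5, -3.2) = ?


dy = -3.2 + 8.1 = 4.9
dx = 16.5 - 2.6 = 13.9
m = 4.9/13.9 = 0.3525

m = 0.3525


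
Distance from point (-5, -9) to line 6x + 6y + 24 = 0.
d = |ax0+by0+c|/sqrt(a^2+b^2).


|6*(-5) + 6*(-9) + 24| = |-60| = 60
sqrt(36 + 36) = sqrt(72) = 8.4853
d = 60/sqrt(72) = 7.0711

7.0711


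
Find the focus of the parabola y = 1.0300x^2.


a = 1.0300
4a = 4.1200
focus = (0, 1/4.1200) = (0, 0.2427)

Focus = (0, 0.2427)


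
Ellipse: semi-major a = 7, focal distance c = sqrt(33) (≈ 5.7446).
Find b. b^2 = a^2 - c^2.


b^2 = 7^2 - (sqrt(33))^2 = 49 - 33 = 16
b = sqrt(16) = 4

b = 4


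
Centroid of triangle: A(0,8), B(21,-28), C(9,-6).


Gx = (0+21+9)/3 = 30/3 = 10.0000
Gy = (8- 28- 6)/3 = -26/3 = -8.6667

G = (10.0000, -8.6667)


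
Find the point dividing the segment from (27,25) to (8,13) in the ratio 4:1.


Px = (4*8 + 1*27)/5 = 59/5 = 11.8000
Py = (4*13 + 1*25)/5 = 77/5 = 15.4000

P = (11.8000, 15.4000)


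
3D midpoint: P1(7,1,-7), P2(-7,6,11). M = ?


Mx = (7- 7)/2 = 0
My = (1+6)/2 = 3.5000
Mz = (-7+11)/2 = 2.0000

M = (0, 3.5000, 2.0000)


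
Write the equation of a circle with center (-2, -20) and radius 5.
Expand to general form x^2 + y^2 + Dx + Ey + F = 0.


(x+ 2)^2 + (y+ 20)^2 = 5^2
D = -2h = 4, E = -2k = 40
F = h^2+k^2-r^2 = 4+400-25 = 379

x^2 + y^2 + 4x + 40y + 379 = 0


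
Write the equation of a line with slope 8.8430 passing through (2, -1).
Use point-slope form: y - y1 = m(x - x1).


y + 1 = 8.8430(x - 2)
y = 8.8430x - 1 - 8.8430*2
y = 8.8430x - 18.6860

y = 8.8430x - 18.6860


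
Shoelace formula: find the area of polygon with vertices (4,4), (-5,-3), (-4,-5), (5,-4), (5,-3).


sum(xi*y_{i+1}) = 4*(-3) - 5*(-5) - 4*(-4) + 5*(-3) + 5*4 = 34
sum(yi*x_{i+1}) = 4*(-5) - 3*(-4) - 5*5 - 4*5 - 3*4 = -65
Area = |34 + 65|/2 = 99/2 = 49.5000

49.5000 sq units


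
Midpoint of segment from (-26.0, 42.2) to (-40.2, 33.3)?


Mx = (-26.0 - 40.2)/2 = -66.2/2 = -33.1000
My = (42.2 + 33.3)/2 = 75.5/2 = 37.7500

(-33.1000, 37.7500)


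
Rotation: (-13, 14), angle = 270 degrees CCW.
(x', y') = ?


cos(270) = 0, sin(270) = -1
x' = -13*0 - 14*(-1) = 14
y' = -13*(-1) + 14*0 = 13

(14, 13)


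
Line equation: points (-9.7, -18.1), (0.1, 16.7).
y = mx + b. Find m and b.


m = (34.8)/(9.8) = 3.5510
b = y1 - m*x1 = -18.1 - (34.8*(-9.7))/(9.8) = -18.1 + 34.4449 = 16.3449

y = 3.5510x + 16.3449


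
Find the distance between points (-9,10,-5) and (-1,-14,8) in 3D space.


dx=8, dy=-24, dz=13
d = sqrt(64+576+169) = sqrt(809) = 28.4429

28.4429


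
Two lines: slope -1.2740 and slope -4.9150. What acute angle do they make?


m1-m2 = 3.641
1+m1*m2 = 7.26171
tan(theta) = |3.641/7.26171| = 0.501397
theta = arctan(|3.641/7.26171|) = 26.6291 degrees (acute angle)

26.6291 degrees


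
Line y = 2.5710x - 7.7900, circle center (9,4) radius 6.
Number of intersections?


Substitute y = 2.5710x - 7.7900: (x-9)^2 + (2.5710x- 7.7900-4)^2 = 36
Expand to Ax^2 + Bx + C = 0, where b-k = -11.79
A = 1+m^2 = 7.610041
B = 2(m(b-k) - h) = 2(2.5710*(-11.79) - 9) = -78.62418
C = h^2 + (b-k)^2 - r^2 = 81 + 139.0041 - 36 = 184.0041
disc = B^2-4AC = 6181.7617 - 5601.1150 = 580.6467
disc > 0

2 intersection points


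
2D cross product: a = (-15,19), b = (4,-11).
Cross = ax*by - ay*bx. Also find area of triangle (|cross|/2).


cross = -15*(-11) - 19*4 = 165 - 76 = 89
Triangle area = |89|/2 = 89/2 = 44.5000

cross = 89, triangle area = 44.5000


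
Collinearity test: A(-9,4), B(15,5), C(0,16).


-9*(5-16) + 15*(16-4) + 0*(4-5)
= 99 + 180 + 0 = 279

No, not collinear (determinant = 279)


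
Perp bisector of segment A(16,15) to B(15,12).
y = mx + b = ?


Midpoint = (15.5, 13.5)
Slope of AB = dy/dx = -3/(-1) = 3.0000
Perp slope = -dx/dy = -1/3 = -0.3333
b = My - (perp slope)*Mx = 13.5 + (-1*15.5)/(-3) = 13.5 + 5.1667 = 18.6667

y = -0.3333x + 18.6667


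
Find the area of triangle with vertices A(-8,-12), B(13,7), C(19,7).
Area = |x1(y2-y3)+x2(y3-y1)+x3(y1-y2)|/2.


-8*(7-7) = 0
13*(7+ 12) = 247
19*(-12-7) = -361
sum = -114
Area = |-114|/2 = 57.0000

57.0000 sq units


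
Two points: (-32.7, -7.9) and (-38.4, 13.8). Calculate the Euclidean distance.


dx = -38.4 + 32.7 = -5.7
dy = 13.8 + 7.9 = 21.7
d = sqrt(32.49 + 470.89) = sqrt(503.38) = 22.4361

22.4361


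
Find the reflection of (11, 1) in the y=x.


Reflection rule for y=x: (y, x)
(11, 1) -> (1, 11)

(1, 11)


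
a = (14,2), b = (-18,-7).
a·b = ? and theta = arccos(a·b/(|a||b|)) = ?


a·b = 14*(-18) + 2*(-7) = -252 - 14 = -266
|a| = sqrt(196+4) = 14.1421
|b| = sqrt(324+49) = 19.3132
cos(theta) = -266/(sqrt(200)*sqrt(373)) = -266/sqrt(74600) = -0.973895
theta = arccos(-266/sqrt(74600)) = 166.8796 degrees

a·b = -266, theta = 166.8796 deg


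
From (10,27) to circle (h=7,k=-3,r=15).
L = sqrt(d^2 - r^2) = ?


d = sqrt((10-7)^2 + (27+ 3)^2) = sqrt(9+900) = 30.1496
L = sqrt(909.0000 - 225) = sqrt(684.0000) = 26.1534

26.1534


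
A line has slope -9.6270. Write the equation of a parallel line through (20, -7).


Parallel lines have equal slopes.
m2 = -9.6270
b2 = -7 + 9.6270*20 = 185.5400

y = -9.6270x + 185.5400


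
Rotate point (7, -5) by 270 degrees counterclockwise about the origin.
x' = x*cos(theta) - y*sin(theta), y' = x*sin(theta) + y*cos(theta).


cos(270) = 0, sin(270) = -1
x' = 7*0 + 5*(-1) = -5
y' = 7*(-1) - 5*0 = -7

(-5, -7)


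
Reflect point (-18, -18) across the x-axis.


Reflection rule for x-axis: (x, -y)
(-18, -18) -> (-18, 18)

(-18, 18)


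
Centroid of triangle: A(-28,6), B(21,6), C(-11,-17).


Gx = (-28+21- 11)/3 = -18/3 = -6.0000
Gy = (6+6- 17)/3 = -5/3 = -1.6667

G = (-6.0000, -1.6667)


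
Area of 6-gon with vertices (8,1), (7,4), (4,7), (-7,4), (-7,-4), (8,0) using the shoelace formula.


sum(xi*y_{i+1}) = 8*4 + 7*7 + 4*4 - 7*(-4) - 7*0 + 8*1 = 133
sum(yi*x_{i+1}) = 1*7 + 4*4 + 7*(-7) + 4*(-7) - 4*8 + 0*8 = -86
Area = |133 + 86|/2 = 219/2 = 109.5000

109.5000 sq units


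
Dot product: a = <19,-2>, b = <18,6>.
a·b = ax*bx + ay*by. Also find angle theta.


a·b = 19*18 - 2*6 = 342 - 12 = 330
|a| = sqrt(361+4) = 19.1050
|b| = sqrt(324+36) = 18.9737
cos(theta) = 330/(sqrt(365)*sqrt(360)) = 330/sqrt(131400) = 0.910366
theta = arccos(330/sqrt(131400)) = 24.4440 degrees

a·b = 330, theta = 24.4440 deg


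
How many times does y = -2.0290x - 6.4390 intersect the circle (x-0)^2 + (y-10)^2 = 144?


Substitute y = -2.0290x - 6.4390: (x-0)^2 + (-2.0290x- 6.4390-10)^2 = 144
Expand to Ax^2 + Bx + C = 0, where b-k = -16.439
A = 1+m^2 = 5.116841
B = 2(m(b-k) - h) = 2(-2.0290*(-16.439) - 0) = 66.709462
C = h^2 + (b-k)^2 - r^2 = 0 + 270.240721 - 144 = 126.240721
disc = B^2-4AC = 4450.1523 - 2583.8148 = 1866.3375
disc > 0

2 intersection points


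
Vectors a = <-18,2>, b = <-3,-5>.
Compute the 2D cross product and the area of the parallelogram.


cross = -18*(-5) - 2*(-3) = 90 + 6 = 96
Parallelogram area = |96| = 96

cross = 96, parallelogram area = 96


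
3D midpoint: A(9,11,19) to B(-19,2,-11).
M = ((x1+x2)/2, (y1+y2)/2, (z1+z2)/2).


Mx = (9- 19)/2 = -5.0000
My = (11+2)/2 = 6.5000
Mz = (19- 11)/2 = 4.0000

M = (-5.0000, 6.5000, 4.0000)


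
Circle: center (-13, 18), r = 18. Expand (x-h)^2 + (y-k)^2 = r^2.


(x+ 13)^2 + (y-18)^2 = 18^2
D = -2h = 26, E = -2k = -36
F = h^2+k^2-r^2 = 169+324-324 = 169

x^2 + y^2 + 26x - 36y + 169 = 0


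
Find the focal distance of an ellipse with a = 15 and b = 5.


c^2 = 15^2 - 5^2 = 225 - 25 = 200
c = sqrt(200) = 14.1421

c = 14.1421


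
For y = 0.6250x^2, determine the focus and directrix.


a = 0.6250
1/(4a) = 0.4000
Focus = (0, 0.4000)
Directrix: y = -0.4000

Focus = (0, 0.4000), Directrix: y = -0.4000


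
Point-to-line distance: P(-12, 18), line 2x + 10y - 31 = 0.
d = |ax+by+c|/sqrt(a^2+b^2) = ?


|2*(-12) + 10*18 - 31| = |125| = 125
sqrt(4 + 100) = sqrt(104) = 10.1980
d = 125/sqrt(104) = 12.2573

12.2573


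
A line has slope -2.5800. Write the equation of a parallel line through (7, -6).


Parallel lines have equal slopes.
m2 = -2.5800
b2 = -6 + 2.5800*7 = 12.0600

y = -2.5800x + 12.0600


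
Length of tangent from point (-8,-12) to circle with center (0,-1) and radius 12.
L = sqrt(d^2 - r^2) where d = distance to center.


d = sqrt((-8-0)^2 + (-12+ 1)^2) = sqrt(64+121) = 13.6015
L = sqrt(185.0000 - 144) = sqrt(41.0000) = 6.4031

6.4031


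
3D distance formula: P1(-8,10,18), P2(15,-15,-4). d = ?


dx=23, dy=-25, dz=-22
d = sqrt(529+625+484) = sqrt(1638) = 40.4722

40.4722


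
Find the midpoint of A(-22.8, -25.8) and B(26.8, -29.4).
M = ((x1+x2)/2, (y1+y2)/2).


Mx = (-22.8 + 26.8)/2 = 4.0/2 = 2.0000
My = (-25.8 - 29.4)/2 = -55.2/2 = -27.6000

(2.0000, -27.6000)


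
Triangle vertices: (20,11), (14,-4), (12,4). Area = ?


20*(-4-4) = -160
14*(4-11) = -98
12*(11+ 4) = 180
sum = -78
Area = |-78|/2 = 39.0000

39.0000 sq units


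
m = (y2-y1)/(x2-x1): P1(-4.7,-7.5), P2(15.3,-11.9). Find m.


dy = -11.9 + 7.5 = -4.4
dx = 15.3 + 4.7 = 20.0
m = -4.4/20.0 = -0.2200

m = -0.2200


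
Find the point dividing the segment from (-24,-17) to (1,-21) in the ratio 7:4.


Px = (7*1 + 4*(-24))/11 = -89/11 = -8.0909
Py = (7*(-21) + 4*(-17))/11 = -215/11 = -19.5455

P = (-8.0909, -19.5455)


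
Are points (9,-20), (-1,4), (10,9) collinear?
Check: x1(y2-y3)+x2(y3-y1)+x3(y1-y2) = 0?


9*(4-9) - 1*(9+ 20) + 10*(-20-4)
= -45 - 29 - 240 = -314

No, not collinear (determinant = -314)


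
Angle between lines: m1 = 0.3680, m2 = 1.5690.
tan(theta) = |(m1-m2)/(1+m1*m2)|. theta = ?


m1-m2 = -1.201
1+m1*m2 = 1.577392
tan(theta) = |-1.201/1.577392| = 0.761383
theta = arctan(|-1.201/1.577392|) = 37.2850 degrees (acute angle)

37.2850 degrees


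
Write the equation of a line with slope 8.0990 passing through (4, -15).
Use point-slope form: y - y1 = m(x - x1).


y + 15 = 8.0990(x - 4)
y = 8.0990x - 15 - 8.0990*4
y = 8.0990x - 47.3960

y = 8.0990x - 47.3960


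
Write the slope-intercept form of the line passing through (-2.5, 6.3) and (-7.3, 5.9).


m = (-0.4)/(-4.8) = 0.0833
b = y1 - m*x1 = 6.3 - (-0.4*(-2.5))/(-4.8) = 6.3 + 0.2083 = 6.5083

y = 0.0833x + 6.5083


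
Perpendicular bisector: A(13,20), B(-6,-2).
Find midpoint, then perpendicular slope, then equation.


Midpoint = (3.5, 9)
Slope of AB = dy/dx = -22/(-19) = 1.1579
Perp slope = -dx/dy = -19/22 = -0.8636
b = My - (perp slope)*Mx = 9 + (-19*3.5)/(-22) = 9 + 3.0227 = 12.0227

y = -0.8636x + 12.0227


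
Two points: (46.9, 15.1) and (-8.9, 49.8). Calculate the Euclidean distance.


dx = -8.9 - 46.9 = -55.8
dy = 49.8 - 15.1 = 34.7
d = sqrt(3113.64 + 1204.09) = sqrt(4317.73) = 65.7094

65.7094


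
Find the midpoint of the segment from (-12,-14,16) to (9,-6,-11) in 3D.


Mx = (-12+9)/2 = -1.5000
My = (-14- 6)/2 = -10.0000
Mz = (16- 11)/2 = 2.5000

M = (-1.5000, -10.0000, 2.5000)


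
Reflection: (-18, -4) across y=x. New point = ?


Reflection rule for y=x: (y, x)
(-18, -4) -> (-4, -18)

(-4, -18)


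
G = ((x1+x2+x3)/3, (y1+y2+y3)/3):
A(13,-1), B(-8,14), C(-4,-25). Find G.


Gx = (13- 8- 4)/3 = 1/3 = 0.3333
Gy = (-1+14- 25)/3 = -12/3 = -4.0000

G = (0.3333, -4.0000)


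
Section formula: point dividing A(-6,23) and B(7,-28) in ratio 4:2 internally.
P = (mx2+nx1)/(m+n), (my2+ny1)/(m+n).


Px = (4*7 + 2*(-6))/6 = 16/6 = 2.6667
Py = (4*(-28) + 2*23)/6 = -66/6 = -11.0000

P = (2.6667, -11.0000)


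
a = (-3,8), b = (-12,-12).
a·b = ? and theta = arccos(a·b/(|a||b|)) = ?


a·b = -3*(-12) + 8*(-12) = 36 - 96 = -60
|a| = sqrt(9+64) = 8.5440
|b| = sqrt(144+144) = 16.9706
cos(theta) = -60/(sqrt(73)*sqrt(288)) = -60/sqrt(21024) = -0.413803
theta = arccos(-60/sqrt(21024)) = 114.4440 degrees

a·b = -60, theta = 114.4440 deg


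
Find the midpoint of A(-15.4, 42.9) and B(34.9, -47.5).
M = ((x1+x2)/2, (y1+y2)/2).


Mx = (-15.4 + 34.9)/2 = 19.5/2 = 9.7500
My = (42.9 - 47.5)/2 = -4.6/2 = -2.3000

(9.7500, -2.3000)


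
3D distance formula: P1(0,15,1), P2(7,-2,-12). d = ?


dx=7, dy=-17, dz=-13
d = sqrt(49+289+169) = sqrt(507) = 22.5167

22.5167


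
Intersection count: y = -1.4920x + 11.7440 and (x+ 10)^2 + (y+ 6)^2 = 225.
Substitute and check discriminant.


Substitute y = -1.4920x + 11.7440: (x+ 10)^2 + (-1.4920x+11.7440+ 6)^2 = 225
Expand to Ax^2 + Bx + C = 0, where b-k = 17.744
A = 1+m^2 = 3.226064
B = 2(m(b-k) - h) = 2(-1.4920*17.744 + 10) = -32.948096
C = h^2 + (b-k)^2 - r^2 = 100 + 314.849536 - 225 = 189.849536
disc = B^2-4AC = 1085.5770 - 2449.8670 = -1364.2900
disc < 0

0 intersection points


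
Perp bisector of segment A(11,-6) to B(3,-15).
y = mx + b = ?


Midpoint = (7, -10.5)
Slope of AB = dy/dx = -9/(-8) = 1.1250
Perp slope = -dx/dy = -8/9 = -0.8889
b = My - (perp slope)*Mx = -10.5 + (-8*7)/(-9) = -10.5 + 6.2222 = -4.2778

y = -0.8889x - 4.2778


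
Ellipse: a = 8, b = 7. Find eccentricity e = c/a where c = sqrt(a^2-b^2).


c = sqrt(64-49) = sqrt(15) = 3.8730
e = c/a = sqrt(15)/8 = 0.4841

e = 0.4841


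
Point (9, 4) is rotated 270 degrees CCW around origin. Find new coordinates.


cos(270) = 0, sin(270) = -1
x' = 9*0 - 4*(-1) = 4
y' = 9*(-1) + 4*0 = -9

(4, -9)


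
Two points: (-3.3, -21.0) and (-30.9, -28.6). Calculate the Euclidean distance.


dx = -30.9 + 3.3 = -27.6
dy = -28.6 + 21.0 = -7.6
d = sqrt(761.76 + 57.76) = sqrt(819.52) = 28.6273

28.6273
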